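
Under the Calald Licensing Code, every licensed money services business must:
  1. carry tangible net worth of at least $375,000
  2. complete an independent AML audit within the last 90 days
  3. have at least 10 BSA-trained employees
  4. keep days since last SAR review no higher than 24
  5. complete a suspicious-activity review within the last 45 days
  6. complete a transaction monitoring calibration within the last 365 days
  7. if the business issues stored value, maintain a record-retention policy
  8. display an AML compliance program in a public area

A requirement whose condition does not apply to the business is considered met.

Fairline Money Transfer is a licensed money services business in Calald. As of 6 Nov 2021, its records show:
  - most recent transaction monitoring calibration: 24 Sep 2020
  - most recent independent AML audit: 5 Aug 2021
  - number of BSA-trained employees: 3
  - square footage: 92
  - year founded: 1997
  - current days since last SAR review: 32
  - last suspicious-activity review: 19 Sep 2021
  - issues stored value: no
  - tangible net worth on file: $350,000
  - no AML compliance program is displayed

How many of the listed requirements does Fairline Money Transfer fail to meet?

7

1. tangible net worth $350,000 < $375,000 → not met
2. independent AML audit 93 days ago vs limit 90 → not met
3. BSA-trained employees 3 < 10 → not met
4. days since last SAR review 32 > 24 → not met
5. suspicious-activity review 48 days ago vs limit 45 → not met
6. transaction monitoring calibration 408 days ago vs limit 365 → not met
7. condition 'issues stored value' does not hold → requirement n/a → met
8. AML compliance program absent → not met
Not met: 7 of 8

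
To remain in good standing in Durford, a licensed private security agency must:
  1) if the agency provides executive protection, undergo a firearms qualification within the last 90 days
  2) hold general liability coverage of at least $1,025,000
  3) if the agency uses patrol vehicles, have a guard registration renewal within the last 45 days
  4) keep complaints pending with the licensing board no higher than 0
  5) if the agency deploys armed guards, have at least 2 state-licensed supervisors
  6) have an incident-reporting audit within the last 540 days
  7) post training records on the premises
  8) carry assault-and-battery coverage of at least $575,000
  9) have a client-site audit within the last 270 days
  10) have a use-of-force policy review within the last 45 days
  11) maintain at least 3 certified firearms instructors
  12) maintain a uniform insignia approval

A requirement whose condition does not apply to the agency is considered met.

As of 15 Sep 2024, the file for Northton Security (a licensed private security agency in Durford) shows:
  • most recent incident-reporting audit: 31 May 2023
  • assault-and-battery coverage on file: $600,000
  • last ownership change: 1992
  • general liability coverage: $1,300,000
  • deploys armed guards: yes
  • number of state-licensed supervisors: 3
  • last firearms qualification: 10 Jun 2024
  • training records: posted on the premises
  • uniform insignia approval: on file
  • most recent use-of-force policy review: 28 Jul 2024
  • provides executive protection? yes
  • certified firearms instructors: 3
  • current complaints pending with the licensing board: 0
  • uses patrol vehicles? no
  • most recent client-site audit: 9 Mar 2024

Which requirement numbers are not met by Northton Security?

1. condition 'provides executive protection' holds; firearms qualification 97 days ago vs limit 90 → not met
2. general liability coverage $1,300,000 ≥ $1,025,000 → met
3. condition 'uses patrol vehicles' does not hold → requirement n/a → met
4. complaints pending with the licensing board 0 ≤ 0 → met
5. condition 'deploys armed guards' holds; state-licensed supervisors 3 ≥ 2 → met
6. incident-reporting audit 473 days ago vs limit 540 → met
7. training records present → met
8. assault-and-battery coverage $600,000 ≥ $575,000 → met
9. client-site audit 190 days ago vs limit 270 → met
10. use-of-force policy review 49 days ago vs limit 45 → not met
11. certified firearms instructors 3 ≥ 3 → met
12. uniform insignia approval present → met
Not met: 1, 10

1, 10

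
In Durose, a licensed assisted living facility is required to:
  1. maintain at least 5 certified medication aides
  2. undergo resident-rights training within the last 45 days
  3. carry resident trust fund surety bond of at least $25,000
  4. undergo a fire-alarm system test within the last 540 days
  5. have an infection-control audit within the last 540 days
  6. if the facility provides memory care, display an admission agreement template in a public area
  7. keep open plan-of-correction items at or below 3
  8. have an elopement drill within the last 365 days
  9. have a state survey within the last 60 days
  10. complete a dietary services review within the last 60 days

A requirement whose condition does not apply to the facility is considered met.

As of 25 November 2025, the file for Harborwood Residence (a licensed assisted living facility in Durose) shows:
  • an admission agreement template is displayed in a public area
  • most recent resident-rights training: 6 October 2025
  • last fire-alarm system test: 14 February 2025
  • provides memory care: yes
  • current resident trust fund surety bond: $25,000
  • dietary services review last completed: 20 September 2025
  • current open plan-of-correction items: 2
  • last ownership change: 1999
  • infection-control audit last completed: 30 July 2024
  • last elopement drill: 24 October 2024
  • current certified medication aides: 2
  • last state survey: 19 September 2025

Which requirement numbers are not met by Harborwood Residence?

1. certified medication aides 2 < 5 → not met
2. resident-rights training 50 days ago vs limit 45 → not met
3. resident trust fund surety bond $25,000 ≥ $25,000 → met
4. fire-alarm system test 284 days ago vs limit 540 → met
5. infection-control audit 483 days ago vs limit 540 → met
6. condition 'provides memory care' holds; admission agreement template present → met
7. open plan-of-correction items 2 ≤ 3 → met
8. elopement drill 397 days ago vs limit 365 → not met
9. state survey 67 days ago vs limit 60 → not met
10. dietary services review 66 days ago vs limit 60 → not met
Not met: 1, 2, 8, 9, 10

1, 2, 8, 9, 10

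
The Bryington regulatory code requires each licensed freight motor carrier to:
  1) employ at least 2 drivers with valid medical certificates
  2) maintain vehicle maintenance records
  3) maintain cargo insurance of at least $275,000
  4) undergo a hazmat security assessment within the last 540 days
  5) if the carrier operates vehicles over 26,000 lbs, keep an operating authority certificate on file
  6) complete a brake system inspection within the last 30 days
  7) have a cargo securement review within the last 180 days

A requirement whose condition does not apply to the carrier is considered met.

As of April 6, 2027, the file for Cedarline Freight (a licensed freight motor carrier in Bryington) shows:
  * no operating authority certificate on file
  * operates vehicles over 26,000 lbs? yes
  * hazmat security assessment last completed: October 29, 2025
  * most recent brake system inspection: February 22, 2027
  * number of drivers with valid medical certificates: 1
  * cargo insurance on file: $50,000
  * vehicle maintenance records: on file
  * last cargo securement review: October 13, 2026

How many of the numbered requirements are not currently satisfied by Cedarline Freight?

1. drivers with valid medical certificates 1 < 2 → not met
2. vehicle maintenance records present → met
3. cargo insurance $50,000 < $275,000 → not met
4. hazmat security assessment 524 days ago vs limit 540 → met
5. condition 'operates vehicles over 26,000 lbs' holds; operating authority certificate absent → not met
6. brake system inspection 43 days ago vs limit 30 → not met
7. cargo securement review 175 days ago vs limit 180 → met
Not met: 4 of 7

4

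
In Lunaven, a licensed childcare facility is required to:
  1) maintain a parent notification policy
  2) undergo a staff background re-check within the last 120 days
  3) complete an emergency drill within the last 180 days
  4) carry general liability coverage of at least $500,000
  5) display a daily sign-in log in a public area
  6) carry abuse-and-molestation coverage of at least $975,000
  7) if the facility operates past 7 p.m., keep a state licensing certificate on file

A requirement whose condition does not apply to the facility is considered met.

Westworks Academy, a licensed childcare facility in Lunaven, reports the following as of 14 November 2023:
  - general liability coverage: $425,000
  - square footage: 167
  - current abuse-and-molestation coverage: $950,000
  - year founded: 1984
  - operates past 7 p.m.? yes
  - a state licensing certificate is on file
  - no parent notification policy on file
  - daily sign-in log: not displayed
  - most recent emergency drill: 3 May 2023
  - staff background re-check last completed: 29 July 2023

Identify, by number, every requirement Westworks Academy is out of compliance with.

1, 3, 4, 5, 6

1. parent notification policy absent → not met
2. staff background re-check 108 days ago vs limit 120 → met
3. emergency drill 195 days ago vs limit 180 → not met
4. general liability coverage $425,000 < $500,000 → not met
5. daily sign-in log absent → not met
6. abuse-and-molestation coverage $950,000 < $975,000 → not met
7. condition 'operates past 7 p.m.' holds; state licensing certificate present → met
Not met: 1, 3, 4, 5, 6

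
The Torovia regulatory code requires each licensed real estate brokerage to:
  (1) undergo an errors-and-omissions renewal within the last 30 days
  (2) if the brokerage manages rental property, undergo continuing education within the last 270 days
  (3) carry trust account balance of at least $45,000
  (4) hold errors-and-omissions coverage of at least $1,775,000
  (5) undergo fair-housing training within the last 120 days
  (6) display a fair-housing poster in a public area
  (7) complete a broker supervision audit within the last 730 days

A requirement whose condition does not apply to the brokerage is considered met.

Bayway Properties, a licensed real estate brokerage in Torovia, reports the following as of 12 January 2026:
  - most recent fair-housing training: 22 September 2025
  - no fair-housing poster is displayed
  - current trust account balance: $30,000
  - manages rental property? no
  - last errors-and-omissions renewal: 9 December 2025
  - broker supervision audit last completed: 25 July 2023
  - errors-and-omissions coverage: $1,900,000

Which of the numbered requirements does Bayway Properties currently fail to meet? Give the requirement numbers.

1. errors-and-omissions renewal 34 days ago vs limit 30 → not met
2. condition 'manages rental property' does not hold → requirement n/a → met
3. trust account balance $30,000 < $45,000 → not met
4. errors-and-omissions coverage $1,900,000 ≥ $1,775,000 → met
5. fair-housing training 112 days ago vs limit 120 → met
6. fair-housing poster absent → not met
7. broker supervision audit 902 days ago vs limit 730 → not met
Not met: 1, 3, 6, 7

1, 3, 6, 7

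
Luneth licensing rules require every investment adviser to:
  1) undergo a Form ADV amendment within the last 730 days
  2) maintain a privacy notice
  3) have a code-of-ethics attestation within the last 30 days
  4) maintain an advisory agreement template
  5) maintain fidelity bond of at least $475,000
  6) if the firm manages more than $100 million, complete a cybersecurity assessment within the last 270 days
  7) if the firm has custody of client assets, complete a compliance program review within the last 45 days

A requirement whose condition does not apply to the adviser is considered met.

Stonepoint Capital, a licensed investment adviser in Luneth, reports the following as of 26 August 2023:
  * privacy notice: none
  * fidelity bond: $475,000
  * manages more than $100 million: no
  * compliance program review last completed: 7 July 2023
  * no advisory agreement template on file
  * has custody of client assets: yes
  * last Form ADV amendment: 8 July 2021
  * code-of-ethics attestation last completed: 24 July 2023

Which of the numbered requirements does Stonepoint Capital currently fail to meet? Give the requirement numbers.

1, 2, 3, 4, 7

1. Form ADV amendment 779 days ago vs limit 730 → not met
2. privacy notice absent → not met
3. code-of-ethics attestation 33 days ago vs limit 30 → not met
4. advisory agreement template absent → not met
5. fidelity bond $475,000 ≥ $475,000 → met
6. condition 'manages more than $100 million' does not hold → requirement n/a → met
7. condition 'has custody of client assets' holds; compliance program review 50 days ago vs limit 45 → not met
Not met: 1, 2, 3, 4, 7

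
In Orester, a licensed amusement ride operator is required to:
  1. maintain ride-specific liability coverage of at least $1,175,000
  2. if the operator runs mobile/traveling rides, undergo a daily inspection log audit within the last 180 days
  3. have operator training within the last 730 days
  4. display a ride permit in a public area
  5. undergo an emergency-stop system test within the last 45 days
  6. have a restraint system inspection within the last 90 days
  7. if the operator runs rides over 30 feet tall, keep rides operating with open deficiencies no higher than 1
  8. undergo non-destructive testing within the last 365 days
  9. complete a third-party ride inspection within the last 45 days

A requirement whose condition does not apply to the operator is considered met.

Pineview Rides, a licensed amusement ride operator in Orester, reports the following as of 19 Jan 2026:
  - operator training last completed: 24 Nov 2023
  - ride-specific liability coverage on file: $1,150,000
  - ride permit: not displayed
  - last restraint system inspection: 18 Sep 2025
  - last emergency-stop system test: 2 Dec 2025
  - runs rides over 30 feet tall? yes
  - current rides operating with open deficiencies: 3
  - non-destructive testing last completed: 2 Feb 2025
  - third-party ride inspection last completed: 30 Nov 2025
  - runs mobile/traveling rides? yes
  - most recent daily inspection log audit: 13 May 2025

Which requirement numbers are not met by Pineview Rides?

1. ride-specific liability coverage $1,150,000 < $1,175,000 → not met
2. condition 'runs mobile/traveling rides' holds; daily inspection log audit 251 days ago vs limit 180 → not met
3. operator training 787 days ago vs limit 730 → not met
4. ride permit absent → not met
5. emergency-stop system test 48 days ago vs limit 45 → not met
6. restraint system inspection 123 days ago vs limit 90 → not met
7. condition 'runs rides over 30 feet tall' holds; rides operating with open deficiencies 3 > 1 → not met
8. non-destructive testing 351 days ago vs limit 365 → met
9. third-party ride inspection 50 days ago vs limit 45 → not met
Not met: 1, 2, 3, 4, 5, 6, 7, 9

1, 2, 3, 4, 5, 6, 7, 9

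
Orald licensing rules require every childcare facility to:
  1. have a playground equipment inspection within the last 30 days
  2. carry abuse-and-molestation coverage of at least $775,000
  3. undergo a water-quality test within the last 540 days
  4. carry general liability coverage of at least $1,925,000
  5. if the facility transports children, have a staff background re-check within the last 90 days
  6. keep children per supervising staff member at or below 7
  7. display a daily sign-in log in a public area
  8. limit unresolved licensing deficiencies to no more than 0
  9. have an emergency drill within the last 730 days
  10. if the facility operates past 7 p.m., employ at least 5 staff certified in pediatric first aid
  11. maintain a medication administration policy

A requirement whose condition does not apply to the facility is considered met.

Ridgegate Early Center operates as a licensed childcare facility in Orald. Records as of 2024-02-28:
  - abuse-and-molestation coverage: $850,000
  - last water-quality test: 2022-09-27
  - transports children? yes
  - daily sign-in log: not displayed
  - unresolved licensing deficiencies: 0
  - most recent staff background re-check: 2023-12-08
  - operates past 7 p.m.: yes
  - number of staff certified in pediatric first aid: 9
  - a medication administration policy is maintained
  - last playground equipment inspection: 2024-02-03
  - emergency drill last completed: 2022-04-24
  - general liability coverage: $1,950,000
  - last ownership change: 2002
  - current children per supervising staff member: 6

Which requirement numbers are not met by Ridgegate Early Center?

1. playground equipment inspection 25 days ago vs limit 30 → met
2. abuse-and-molestation coverage $850,000 ≥ $775,000 → met
3. water-quality test 519 days ago vs limit 540 → met
4. general liability coverage $1,950,000 ≥ $1,925,000 → met
5. condition 'transports children' holds; staff background re-check 82 days ago vs limit 90 → met
6. children per supervising staff member 6 ≤ 7 → met
7. daily sign-in log absent → not met
8. unresolved licensing deficiencies 0 ≤ 0 → met
9. emergency drill 675 days ago vs limit 730 → met
10. condition 'operates past 7 p.m.' holds; staff certified in pediatric first aid 9 ≥ 5 → met
11. medication administration policy present → met
Not met: 7

7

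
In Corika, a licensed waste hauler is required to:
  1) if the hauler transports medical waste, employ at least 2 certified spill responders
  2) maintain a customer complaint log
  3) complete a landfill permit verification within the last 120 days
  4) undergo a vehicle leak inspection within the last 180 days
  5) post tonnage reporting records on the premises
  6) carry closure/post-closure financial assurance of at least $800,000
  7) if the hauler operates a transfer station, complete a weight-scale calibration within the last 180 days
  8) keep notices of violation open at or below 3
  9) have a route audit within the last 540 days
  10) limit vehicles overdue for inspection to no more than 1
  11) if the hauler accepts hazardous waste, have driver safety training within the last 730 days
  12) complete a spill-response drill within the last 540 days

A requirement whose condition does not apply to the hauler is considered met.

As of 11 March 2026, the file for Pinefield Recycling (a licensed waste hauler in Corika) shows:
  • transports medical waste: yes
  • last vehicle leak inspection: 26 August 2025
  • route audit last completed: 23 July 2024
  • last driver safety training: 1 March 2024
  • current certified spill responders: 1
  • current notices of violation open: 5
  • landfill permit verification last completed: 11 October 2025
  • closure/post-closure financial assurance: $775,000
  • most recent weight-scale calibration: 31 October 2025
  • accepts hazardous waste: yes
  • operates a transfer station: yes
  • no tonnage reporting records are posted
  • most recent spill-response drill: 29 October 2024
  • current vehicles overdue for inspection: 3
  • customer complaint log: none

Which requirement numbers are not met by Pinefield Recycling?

1, 2, 3, 4, 5, 6, 8, 9, 10, 11

1. condition 'transports medical waste' holds; certified spill responders 1 < 2 → not met
2. customer complaint log absent → not met
3. landfill permit verification 151 days ago vs limit 120 → not met
4. vehicle leak inspection 197 days ago vs limit 180 → not met
5. tonnage reporting records absent → not met
6. closure/post-closure financial assurance $775,000 < $800,000 → not met
7. condition 'operates a transfer station' holds; weight-scale calibration 131 days ago vs limit 180 → met
8. notices of violation open 5 > 3 → not met
9. route audit 596 days ago vs limit 540 → not met
10. vehicles overdue for inspection 3 > 1 → not met
11. condition 'accepts hazardous waste' holds; driver safety training 740 days ago vs limit 730 → not met
12. spill-response drill 498 days ago vs limit 540 → met
Not met: 1, 2, 3, 4, 5, 6, 8, 9, 10, 11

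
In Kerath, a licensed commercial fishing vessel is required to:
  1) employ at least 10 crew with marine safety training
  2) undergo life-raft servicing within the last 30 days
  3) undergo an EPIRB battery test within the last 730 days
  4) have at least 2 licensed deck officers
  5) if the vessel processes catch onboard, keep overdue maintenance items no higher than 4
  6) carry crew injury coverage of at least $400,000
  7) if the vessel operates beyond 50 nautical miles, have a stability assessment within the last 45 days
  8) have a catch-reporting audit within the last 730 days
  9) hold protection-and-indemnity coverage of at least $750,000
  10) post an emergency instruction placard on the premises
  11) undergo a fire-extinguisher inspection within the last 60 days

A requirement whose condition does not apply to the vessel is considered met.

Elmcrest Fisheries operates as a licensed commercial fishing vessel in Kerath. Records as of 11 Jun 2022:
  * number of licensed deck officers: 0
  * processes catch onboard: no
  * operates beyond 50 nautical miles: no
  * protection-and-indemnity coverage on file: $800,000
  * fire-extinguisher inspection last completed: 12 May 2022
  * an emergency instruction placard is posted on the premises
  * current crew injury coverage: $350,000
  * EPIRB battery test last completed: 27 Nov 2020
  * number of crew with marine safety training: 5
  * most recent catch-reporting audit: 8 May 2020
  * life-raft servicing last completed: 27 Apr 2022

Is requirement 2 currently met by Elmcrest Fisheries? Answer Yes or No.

No

2. life-raft servicing 45 days ago vs limit 30 → not met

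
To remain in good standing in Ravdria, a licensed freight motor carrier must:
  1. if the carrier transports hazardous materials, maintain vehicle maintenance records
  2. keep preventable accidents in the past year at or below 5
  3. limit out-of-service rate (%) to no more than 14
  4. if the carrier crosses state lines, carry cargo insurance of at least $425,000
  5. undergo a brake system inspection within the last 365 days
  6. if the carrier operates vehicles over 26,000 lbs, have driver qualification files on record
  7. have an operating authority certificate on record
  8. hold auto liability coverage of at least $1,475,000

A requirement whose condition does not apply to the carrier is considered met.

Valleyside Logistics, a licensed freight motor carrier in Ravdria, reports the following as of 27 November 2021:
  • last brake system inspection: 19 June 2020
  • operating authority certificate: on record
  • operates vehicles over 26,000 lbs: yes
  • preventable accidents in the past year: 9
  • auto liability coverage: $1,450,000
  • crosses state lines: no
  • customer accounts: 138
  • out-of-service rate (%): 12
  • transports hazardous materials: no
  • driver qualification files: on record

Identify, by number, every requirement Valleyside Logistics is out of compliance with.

1. condition 'transports hazardous materials' does not hold → requirement n/a → met
2. preventable accidents in the past year 9 > 5 → not met
3. out-of-service rate (%) 12 ≤ 14 → met
4. condition 'crosses state lines' does not hold → requirement n/a → met
5. brake system inspection 526 days ago vs limit 365 → not met
6. condition 'operates vehicles over 26,000 lbs' holds; driver qualification files present → met
7. operating authority certificate present → met
8. auto liability coverage $1,450,000 < $1,475,000 → not met
Not met: 2, 5, 8

2, 5, 8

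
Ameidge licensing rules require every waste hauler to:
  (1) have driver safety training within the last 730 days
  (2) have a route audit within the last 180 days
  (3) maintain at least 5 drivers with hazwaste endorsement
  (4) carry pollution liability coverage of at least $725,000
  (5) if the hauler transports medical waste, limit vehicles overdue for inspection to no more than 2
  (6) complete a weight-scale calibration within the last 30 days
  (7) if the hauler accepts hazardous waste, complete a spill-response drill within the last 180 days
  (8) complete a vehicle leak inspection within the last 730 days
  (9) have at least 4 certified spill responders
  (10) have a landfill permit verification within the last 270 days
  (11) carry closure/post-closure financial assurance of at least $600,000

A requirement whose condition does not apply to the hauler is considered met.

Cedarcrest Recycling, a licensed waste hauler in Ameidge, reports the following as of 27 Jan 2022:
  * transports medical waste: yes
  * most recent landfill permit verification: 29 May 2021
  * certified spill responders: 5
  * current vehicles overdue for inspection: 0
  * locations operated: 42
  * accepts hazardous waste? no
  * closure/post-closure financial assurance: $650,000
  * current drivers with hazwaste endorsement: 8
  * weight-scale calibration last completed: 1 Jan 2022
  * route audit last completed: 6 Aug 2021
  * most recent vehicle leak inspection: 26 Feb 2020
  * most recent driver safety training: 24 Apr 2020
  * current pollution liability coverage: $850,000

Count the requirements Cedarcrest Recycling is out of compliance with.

0

1. driver safety training 643 days ago vs limit 730 → met
2. route audit 174 days ago vs limit 180 → met
3. drivers with hazwaste endorsement 8 ≥ 5 → met
4. pollution liability coverage $850,000 ≥ $725,000 → met
5. condition 'transports medical waste' holds; vehicles overdue for inspection 0 ≤ 2 → met
6. weight-scale calibration 26 days ago vs limit 30 → met
7. condition 'accepts hazardous waste' does not hold → requirement n/a → met
8. vehicle leak inspection 701 days ago vs limit 730 → met
9. certified spill responders 5 ≥ 4 → met
10. landfill permit verification 243 days ago vs limit 270 → met
11. closure/post-closure financial assurance $650,000 ≥ $600,000 → met
Not met: 0 of 11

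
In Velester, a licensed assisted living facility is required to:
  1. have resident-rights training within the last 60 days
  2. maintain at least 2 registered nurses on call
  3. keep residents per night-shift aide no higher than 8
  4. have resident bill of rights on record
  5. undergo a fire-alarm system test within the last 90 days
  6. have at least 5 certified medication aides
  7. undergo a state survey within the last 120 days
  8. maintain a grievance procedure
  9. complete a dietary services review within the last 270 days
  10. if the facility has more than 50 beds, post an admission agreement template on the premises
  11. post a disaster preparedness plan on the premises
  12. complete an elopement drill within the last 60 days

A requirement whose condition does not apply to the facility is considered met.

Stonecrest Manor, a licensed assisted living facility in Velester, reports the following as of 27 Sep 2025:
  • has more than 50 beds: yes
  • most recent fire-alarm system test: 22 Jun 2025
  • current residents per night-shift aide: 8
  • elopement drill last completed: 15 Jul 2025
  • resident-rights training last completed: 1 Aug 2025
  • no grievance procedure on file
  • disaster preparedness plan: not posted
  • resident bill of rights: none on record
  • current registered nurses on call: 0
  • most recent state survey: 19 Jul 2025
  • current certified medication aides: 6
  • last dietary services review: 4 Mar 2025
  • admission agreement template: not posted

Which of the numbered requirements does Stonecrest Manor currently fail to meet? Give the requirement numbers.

2, 4, 5, 8, 10, 11, 12

1. resident-rights training 57 days ago vs limit 60 → met
2. registered nurses on call 0 < 2 → not met
3. residents per night-shift aide 8 ≤ 8 → met
4. resident bill of rights absent → not met
5. fire-alarm system test 97 days ago vs limit 90 → not met
6. certified medication aides 6 ≥ 5 → met
7. state survey 70 days ago vs limit 120 → met
8. grievance procedure absent → not met
9. dietary services review 207 days ago vs limit 270 → met
10. condition 'has more than 50 beds' holds; admission agreement template absent → not met
11. disaster preparedness plan absent → not met
12. elopement drill 74 days ago vs limit 60 → not met
Not met: 2, 4, 5, 8, 10, 11, 12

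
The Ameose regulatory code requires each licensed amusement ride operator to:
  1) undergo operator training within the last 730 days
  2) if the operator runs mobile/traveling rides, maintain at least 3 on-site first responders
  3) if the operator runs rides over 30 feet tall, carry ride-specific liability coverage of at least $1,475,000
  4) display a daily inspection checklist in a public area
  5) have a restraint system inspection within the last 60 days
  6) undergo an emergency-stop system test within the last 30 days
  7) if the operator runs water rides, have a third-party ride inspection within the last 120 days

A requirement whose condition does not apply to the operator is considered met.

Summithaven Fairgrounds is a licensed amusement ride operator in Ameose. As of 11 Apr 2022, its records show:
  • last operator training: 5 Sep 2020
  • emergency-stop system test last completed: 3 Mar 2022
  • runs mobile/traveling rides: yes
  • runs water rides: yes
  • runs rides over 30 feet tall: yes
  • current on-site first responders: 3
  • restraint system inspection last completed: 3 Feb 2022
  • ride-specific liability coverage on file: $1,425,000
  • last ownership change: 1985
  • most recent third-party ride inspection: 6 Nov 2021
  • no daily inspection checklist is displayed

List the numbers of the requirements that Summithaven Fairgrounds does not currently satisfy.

1. operator training 583 days ago vs limit 730 → met
2. condition 'runs mobile/traveling rides' holds; on-site first responders 3 ≥ 3 → met
3. condition 'runs rides over 30 feet tall' holds; ride-specific liability coverage $1,425,000 < $1,475,000 → not met
4. daily inspection checklist absent → not met
5. restraint system inspection 67 days ago vs limit 60 → not met
6. emergency-stop system test 39 days ago vs limit 30 → not met
7. condition 'runs water rides' holds; third-party ride inspection 156 days ago vs limit 120 → not met
Not met: 3, 4, 5, 6, 7

3, 4, 5, 6, 7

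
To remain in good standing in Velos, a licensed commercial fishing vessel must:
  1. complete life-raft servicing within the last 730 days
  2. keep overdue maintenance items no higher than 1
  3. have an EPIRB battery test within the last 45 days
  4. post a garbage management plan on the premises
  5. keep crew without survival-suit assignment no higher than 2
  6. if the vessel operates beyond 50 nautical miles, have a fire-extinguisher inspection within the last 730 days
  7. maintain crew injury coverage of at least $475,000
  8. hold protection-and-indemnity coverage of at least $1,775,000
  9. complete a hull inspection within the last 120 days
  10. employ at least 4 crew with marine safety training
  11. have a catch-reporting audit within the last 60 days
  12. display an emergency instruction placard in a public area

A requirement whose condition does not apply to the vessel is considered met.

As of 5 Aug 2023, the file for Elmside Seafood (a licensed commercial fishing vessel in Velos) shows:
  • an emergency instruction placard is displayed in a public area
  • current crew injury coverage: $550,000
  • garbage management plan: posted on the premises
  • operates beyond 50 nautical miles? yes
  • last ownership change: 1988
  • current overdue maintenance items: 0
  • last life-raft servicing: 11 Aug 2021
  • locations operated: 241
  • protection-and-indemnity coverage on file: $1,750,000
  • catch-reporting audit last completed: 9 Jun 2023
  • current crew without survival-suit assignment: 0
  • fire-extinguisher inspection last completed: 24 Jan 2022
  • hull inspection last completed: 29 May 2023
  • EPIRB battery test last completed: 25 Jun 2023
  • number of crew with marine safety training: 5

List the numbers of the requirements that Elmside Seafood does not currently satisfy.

1. life-raft servicing 724 days ago vs limit 730 → met
2. overdue maintenance items 0 ≤ 1 → met
3. EPIRB battery test 41 days ago vs limit 45 → met
4. garbage management plan present → met
5. crew without survival-suit assignment 0 ≤ 2 → met
6. condition 'operates beyond 50 nautical miles' holds; fire-extinguisher inspection 558 days ago vs limit 730 → met
7. crew injury coverage $550,000 ≥ $475,000 → met
8. protection-and-indemnity coverage $1,750,000 < $1,775,000 → not met
9. hull inspection 68 days ago vs limit 120 → met
10. crew with marine safety training 5 ≥ 4 → met
11. catch-reporting audit 57 days ago vs limit 60 → met
12. emergency instruction placard present → met
Not met: 8

8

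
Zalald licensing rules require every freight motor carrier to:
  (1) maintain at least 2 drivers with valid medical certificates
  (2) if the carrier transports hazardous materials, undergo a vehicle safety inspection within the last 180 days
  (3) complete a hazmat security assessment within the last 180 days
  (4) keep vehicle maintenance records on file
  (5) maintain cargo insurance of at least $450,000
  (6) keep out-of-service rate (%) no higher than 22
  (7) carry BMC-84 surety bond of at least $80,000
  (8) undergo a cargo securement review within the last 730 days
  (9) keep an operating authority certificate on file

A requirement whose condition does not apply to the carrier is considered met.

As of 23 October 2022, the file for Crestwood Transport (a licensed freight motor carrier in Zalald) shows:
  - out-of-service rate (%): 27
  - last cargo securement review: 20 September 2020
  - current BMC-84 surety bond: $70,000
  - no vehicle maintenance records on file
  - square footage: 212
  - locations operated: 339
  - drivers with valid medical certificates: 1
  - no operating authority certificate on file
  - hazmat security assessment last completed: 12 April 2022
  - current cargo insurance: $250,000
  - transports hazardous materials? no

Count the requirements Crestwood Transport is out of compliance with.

8

1. drivers with valid medical certificates 1 < 2 → not met
2. condition 'transports hazardous materials' does not hold → requirement n/a → met
3. hazmat security assessment 194 days ago vs limit 180 → not met
4. vehicle maintenance records absent → not met
5. cargo insurance $250,000 < $450,000 → not met
6. out-of-service rate (%) 27 > 22 → not met
7. BMC-84 surety bond $70,000 < $80,000 → not met
8. cargo securement review 763 days ago vs limit 730 → not met
9. operating authority certificate absent → not met
Not met: 8 of 9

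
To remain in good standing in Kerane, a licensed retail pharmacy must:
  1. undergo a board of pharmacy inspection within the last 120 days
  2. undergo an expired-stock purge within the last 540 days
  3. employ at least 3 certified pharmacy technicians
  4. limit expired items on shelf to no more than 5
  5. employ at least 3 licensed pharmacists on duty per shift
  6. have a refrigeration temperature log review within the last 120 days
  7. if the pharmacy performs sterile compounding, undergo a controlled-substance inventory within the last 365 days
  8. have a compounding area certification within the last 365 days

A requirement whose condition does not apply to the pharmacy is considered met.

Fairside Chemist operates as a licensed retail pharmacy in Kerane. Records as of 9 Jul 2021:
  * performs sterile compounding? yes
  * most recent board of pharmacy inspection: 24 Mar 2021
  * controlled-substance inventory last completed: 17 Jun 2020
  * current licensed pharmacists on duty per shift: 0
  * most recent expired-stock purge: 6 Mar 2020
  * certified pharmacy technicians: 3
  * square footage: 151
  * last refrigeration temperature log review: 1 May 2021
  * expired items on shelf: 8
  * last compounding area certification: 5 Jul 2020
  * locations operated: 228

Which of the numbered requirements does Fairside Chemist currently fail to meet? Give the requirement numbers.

1. board of pharmacy inspection 107 days ago vs limit 120 → met
2. expired-stock purge 490 days ago vs limit 540 → met
3. certified pharmacy technicians 3 ≥ 3 → met
4. expired items on shelf 8 > 5 → not met
5. licensed pharmacists on duty per shift 0 < 3 → not met
6. refrigeration temperature log review 69 days ago vs limit 120 → met
7. condition 'performs sterile compounding' holds; controlled-substance inventory 387 days ago vs limit 365 → not met
8. compounding area certification 369 days ago vs limit 365 → not met
Not met: 4, 5, 7, 8

4, 5, 7, 8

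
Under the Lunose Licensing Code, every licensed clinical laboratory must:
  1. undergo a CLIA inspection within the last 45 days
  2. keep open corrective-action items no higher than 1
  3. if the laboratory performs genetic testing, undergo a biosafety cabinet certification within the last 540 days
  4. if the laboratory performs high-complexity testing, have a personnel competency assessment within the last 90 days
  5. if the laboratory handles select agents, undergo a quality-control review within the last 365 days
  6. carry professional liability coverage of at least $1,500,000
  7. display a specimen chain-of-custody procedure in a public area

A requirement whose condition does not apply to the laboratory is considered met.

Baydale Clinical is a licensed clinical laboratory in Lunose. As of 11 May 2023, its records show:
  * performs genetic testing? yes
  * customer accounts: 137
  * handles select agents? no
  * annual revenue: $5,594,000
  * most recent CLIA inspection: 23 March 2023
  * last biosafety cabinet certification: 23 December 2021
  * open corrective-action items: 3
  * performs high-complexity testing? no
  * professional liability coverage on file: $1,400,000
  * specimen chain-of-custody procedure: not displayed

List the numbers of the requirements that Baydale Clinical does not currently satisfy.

1, 2, 6, 7

1. CLIA inspection 49 days ago vs limit 45 → not met
2. open corrective-action items 3 > 1 → not met
3. condition 'performs genetic testing' holds; biosafety cabinet certification 504 days ago vs limit 540 → met
4. condition 'performs high-complexity testing' does not hold → requirement n/a → met
5. condition 'handles select agents' does not hold → requirement n/a → met
6. professional liability coverage $1,400,000 < $1,500,000 → not met
7. specimen chain-of-custody procedure absent → not met
Not met: 1, 2, 6, 7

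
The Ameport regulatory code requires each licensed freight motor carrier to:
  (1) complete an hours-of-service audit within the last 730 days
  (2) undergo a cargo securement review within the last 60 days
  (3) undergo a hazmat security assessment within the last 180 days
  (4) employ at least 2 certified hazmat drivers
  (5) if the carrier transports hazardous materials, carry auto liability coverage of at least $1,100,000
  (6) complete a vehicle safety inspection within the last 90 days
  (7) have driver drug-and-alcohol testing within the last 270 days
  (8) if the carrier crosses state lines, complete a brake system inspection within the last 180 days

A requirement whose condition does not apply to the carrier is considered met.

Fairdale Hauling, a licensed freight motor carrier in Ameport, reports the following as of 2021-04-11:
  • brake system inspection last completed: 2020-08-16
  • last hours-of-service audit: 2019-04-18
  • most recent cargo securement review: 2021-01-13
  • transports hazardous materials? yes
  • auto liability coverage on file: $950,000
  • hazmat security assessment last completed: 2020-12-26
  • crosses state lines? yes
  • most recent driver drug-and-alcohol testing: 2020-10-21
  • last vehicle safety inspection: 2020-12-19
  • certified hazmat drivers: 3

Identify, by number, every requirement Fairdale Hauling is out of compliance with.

1. hours-of-service audit 724 days ago vs limit 730 → met
2. cargo securement review 88 days ago vs limit 60 → not met
3. hazmat security assessment 106 days ago vs limit 180 → met
4. certified hazmat drivers 3 ≥ 2 → met
5. condition 'transports hazardous materials' holds; auto liability coverage $950,000 < $1,100,000 → not met
6. vehicle safety inspection 113 days ago vs limit 90 → not met
7. driver drug-and-alcohol testing 172 days ago vs limit 270 → met
8. condition 'crosses state lines' holds; brake system inspection 238 days ago vs limit 180 → not met
Not met: 2, 5, 6, 8

2, 5, 6, 8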